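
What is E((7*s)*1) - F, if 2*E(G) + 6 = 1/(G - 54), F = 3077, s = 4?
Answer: -160161/52 ≈ -3080.0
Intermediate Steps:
E(G) = -3 + 1/(2*(-54 + G)) (E(G) = -3 + 1/(2*(G - 54)) = -3 + 1/(2*(-54 + G)))
E((7*s)*1) - F = (325 - 6*7*4)/(2*(-54 + (7*4)*1)) - 1*3077 = (325 - 168)/(2*(-54 + 28*1)) - 3077 = (325 - 6*28)/(2*(-54 + 28)) - 3077 = (1/2)*(325 - 168)/(-26) - 3077 = (1/2)*(-1/26)*157 - 3077 = -157/52 - 3077 = -160161/52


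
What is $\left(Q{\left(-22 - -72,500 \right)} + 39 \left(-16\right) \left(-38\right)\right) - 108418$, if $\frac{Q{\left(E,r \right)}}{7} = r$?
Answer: $-81206$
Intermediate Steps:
$Q{\left(E,r \right)} = 7 r$
$\left(Q{\left(-22 - -72,500 \right)} + 39 \left(-16\right) \left(-38\right)\right) - 108418 = \left(7 \cdot 500 + 39 \left(-16\right) \left(-38\right)\right) - 108418 = \left(3500 - -23712\right) - 108418 = \left(3500 + 23712\right) - 108418 = 27212 - 108418 = -81206$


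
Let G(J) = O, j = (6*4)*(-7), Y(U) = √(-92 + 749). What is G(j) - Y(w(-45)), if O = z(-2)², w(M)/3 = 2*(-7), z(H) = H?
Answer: 4 - 3*√73 ≈ -21.632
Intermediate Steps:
w(M) = -42 (w(M) = 3*(2*(-7)) = 3*(-14) = -42)
Y(U) = 3*√73 (Y(U) = √657 = 3*√73)
O = 4 (O = (-2)² = 4)
j = -168 (j = 24*(-7) = -168)
G(J) = 4
G(j) - Y(w(-45)) = 4 - 3*√73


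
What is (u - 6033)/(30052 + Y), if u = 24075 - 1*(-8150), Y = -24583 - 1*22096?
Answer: -26192/16627 ≈ -1.5753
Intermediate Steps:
Y = -46679 (Y = -24583 - 22096 = -46679)
u = 32225 (u = 24075 + 8150 = 32225)
(u - 6033)/(30052 + Y) = (32225 - 6033)/(30052 - 46679) = 26192/(-16627) = 26192*(-1/16627) = -26192/16627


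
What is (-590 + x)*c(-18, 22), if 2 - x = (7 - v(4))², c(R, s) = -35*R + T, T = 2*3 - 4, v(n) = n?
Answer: -377304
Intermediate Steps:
T = 2 (T = 6 - 4 = 2)
c(R, s) = 2 - 35*R (c(R, s) = -35*R + 2 = 2 - 35*R)
x = -7 (x = 2 - (7 - 1*4)² = 2 - (7 - 4)² = 2 - 1*3² = 2 - 1*9 = 2 - 9 = -7)
(-590 + x)*c(-18, 22) = (-590 - 7)*(2 - 35*(-18)) = -597*(2 + 630) = -597*632 = -377304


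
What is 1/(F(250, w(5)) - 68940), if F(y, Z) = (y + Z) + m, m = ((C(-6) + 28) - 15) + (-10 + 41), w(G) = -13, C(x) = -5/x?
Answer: -6/411949 ≈ -1.4565e-5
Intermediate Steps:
m = 269/6 (m = ((-5/(-6) + 28) - 15) + (-10 + 41) = ((-5*(-1/6) + 28) - 15) + 31 = ((5/6 + 28) - 15) + 31 = (173/6 - 15) + 31 = 83/6 + 31 = 269/6 ≈ 44.833)
F(y, Z) = 269/6 + Z + y (F(y, Z) = (y + Z) + 269/6 = (Z + y) + 269/6 = 269/6 + Z + y)
1/(F(250, w(5)) - 68940) = 1/((269/6 - 13 + 250) - 68940) = 1/(1691/6 - 68940) = 1/(-411949/6) = -6/411949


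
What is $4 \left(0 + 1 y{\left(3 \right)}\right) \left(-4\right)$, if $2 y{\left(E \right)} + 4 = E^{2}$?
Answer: $-40$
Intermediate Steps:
$y{\left(E \right)} = -2 + \frac{E^{2}}{2}$
$4 \left(0 + 1 y{\left(3 \right)}\right) \left(-4\right) = 4 \left(0 + 1 \left(-2 + \frac{3^{2}}{2}\right)\right) \left(-4\right) = 4 \left(0 + 1 \left(-2 + \frac{1}{2} \cdot 9\right)\right) \left(-4\right) = 4 \left(0 + 1 \left(-2 + \frac{9}{2}\right)\right) \left(-4\right) = 4 \left(0 + 1 \cdot \frac{5}{2}\right) \left(-4\right) = 4 \left(0 + \frac{5}{2}\right) \left(-4\right) = 4 \cdot \frac{5}{2} \left(-4\right) = 10 \left(-4\right) = -40$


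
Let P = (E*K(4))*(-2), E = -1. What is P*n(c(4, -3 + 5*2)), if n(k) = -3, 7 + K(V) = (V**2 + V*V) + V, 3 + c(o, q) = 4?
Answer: -174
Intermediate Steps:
c(o, q) = 1 (c(o, q) = -3 + 4 = 1)
K(V) = -7 + V + 2*V**2 (K(V) = -7 + ((V**2 + V*V) + V) = -7 + ((V**2 + V**2) + V) = -7 + (2*V**2 + V) = -7 + (V + 2*V**2) = -7 + V + 2*V**2)
P = 58 (P = -(-7 + 4 + 2*4**2)*(-2) = -(-7 + 4 + 2*16)*(-2) = -(-7 + 4 + 32)*(-2) = -1*29*(-2) = -29*(-2) = 58)
P*n(c(4, -3 + 5*2)) = 58*(-3) = -174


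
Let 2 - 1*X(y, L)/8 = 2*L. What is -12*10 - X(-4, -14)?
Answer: -360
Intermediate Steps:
X(y, L) = 16 - 16*L
-12*10 - X(-4, -14) = -12*10 - (16 - 16*(-14)) = -120 - (16 + 224) = -120 - 1*240 = -120 - 240 = -360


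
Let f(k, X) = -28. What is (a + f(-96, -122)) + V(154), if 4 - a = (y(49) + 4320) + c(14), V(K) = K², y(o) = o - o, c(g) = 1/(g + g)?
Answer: 542415/28 ≈ 19372.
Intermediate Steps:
c(g) = 1/(2*g)
y(o) = 0
a = -120849/28 (a = 4 - ((0 + 4320) + (½)/14) = 4 - (4320 + (½)*(1/14)) = 4 - (4320 + 1/28) = 4 - 1*120961/28 = 4 - 120961/28 = -120849/28 ≈ -4316.0)
(a + f(-96, -122)) + V(154) = (-120849/28 - 28) + 154² = -121633/28 + 23716 = 542415/28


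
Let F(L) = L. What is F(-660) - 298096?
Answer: -298756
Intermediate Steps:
F(-660) - 298096 = -660 - 298096 = -298756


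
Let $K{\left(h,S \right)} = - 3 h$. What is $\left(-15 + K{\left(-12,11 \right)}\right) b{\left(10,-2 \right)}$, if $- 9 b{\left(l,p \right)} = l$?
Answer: $- \frac{70}{3} \approx -23.333$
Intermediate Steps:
$b{\left(l,p \right)} = - \frac{l}{9}$
$\left(-15 + K{\left(-12,11 \right)}\right) b{\left(10,-2 \right)} = \left(-15 - -36\right) \left(\left(- \frac{1}{9}\right) 10\right) = \left(-15 + 36\right) \left(- \frac{10}{9}\right) = 21 \left(- \frac{10}{9}\right) = - \frac{70}{3}$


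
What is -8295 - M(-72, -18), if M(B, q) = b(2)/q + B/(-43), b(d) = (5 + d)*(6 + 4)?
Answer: -3209308/387 ≈ -8292.8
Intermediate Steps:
b(d) = 50 + 10*d (b(d) = (5 + d)*10 = 50 + 10*d)
M(B, q) = 70/q - B/43 (M(B, q) = (50 + 10*2)/q + B/(-43) = (50 + 20)/q + B*(-1/43) = 70/q - B/43)
-8295 - M(-72, -18) = -8295 - (70/(-18) - 1/43*(-72)) = -8295 - (70*(-1/18) + 72/43) = -8295 - (-35/9 + 72/43) = -8295 - 1*(-857/387) = -8295 + 857/387 = -3209308/387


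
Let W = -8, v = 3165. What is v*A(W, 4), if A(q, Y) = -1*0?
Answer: 0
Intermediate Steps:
A(q, Y) = 0
v*A(W, 4) = 3165*0 = 0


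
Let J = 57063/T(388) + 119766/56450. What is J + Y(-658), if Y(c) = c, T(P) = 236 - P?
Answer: -4424452559/4290200 ≈ -1031.3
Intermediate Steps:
J = -1601500959/4290200 (J = 57063/(236 - 1*388) + 119766/56450 = 57063/(236 - 388) + 119766*(1/56450) = 57063/(-152) + 59883/28225 = 57063*(-1/152) + 59883/28225 = -57063/152 + 59883/28225 = -1601500959/4290200 ≈ -373.29)
J + Y(-658) = -1601500959/4290200 - 658 = -4424452559/4290200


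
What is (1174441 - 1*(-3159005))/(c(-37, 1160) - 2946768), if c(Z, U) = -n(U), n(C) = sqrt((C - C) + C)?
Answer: -1596207500316/1085430205583 + 2166723*sqrt(290)/2170860411166 ≈ -1.4706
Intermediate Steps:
n(C) = sqrt(C) (n(C) = sqrt(0 + C) = sqrt(C))
c(Z, U) = -sqrt(U)
(1174441 - 1*(-3159005))/(c(-37, 1160) - 2946768) = (1174441 - 1*(-3159005))/(-sqrt(1160) - 2946768) = (1174441 + 3159005)/(-2*sqrt(290) - 2946768) = 4333446/(-2*sqrt(290) - 2946768) = 4333446/(-2946768 - 2*sqrt(290))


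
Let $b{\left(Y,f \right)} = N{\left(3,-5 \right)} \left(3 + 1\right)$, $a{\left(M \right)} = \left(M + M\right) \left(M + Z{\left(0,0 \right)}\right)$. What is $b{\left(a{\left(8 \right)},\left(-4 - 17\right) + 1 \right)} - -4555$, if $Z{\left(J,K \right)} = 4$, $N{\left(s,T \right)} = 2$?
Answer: $4563$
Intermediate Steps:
$a{\left(M \right)} = 2 M \left(4 + M\right)$ ($a{\left(M \right)} = \left(M + M\right) \left(M + 4\right) = 2 M \left(4 + M\right)$)
$b{\left(Y,f \right)} = 8$ ($b{\left(Y,f \right)} = 2 \left(3 + 1\right) = 2 \cdot 4 = 8$)
$b{\left(a{\left(8 \right)},\left(-4 - 17\right) + 1 \right)} - -4555 = 8 - -4555 = 8 + 4555 = 4563$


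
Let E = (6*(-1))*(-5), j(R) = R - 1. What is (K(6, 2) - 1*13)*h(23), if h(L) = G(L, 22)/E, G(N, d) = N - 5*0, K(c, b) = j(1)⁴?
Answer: -299/30 ≈ -9.9667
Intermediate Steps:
j(R) = -1 + R
K(c, b) = 0 (K(c, b) = (-1 + 1)⁴ = 0⁴ = 0)
G(N, d) = N (G(N, d) = N + 0 = N)
E = 30 (E = -6*(-5) = 30)
h(L) = L/30
(K(6, 2) - 1*13)*h(23) = (0 - 1*13)*((1/30)*23) = (0 - 13)*(23/30) = -13*23/30 = -299/30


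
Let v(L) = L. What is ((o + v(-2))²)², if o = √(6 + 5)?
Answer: (2 - √11)⁴ ≈ 3.0050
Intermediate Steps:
o = √11 ≈ 3.3166
((o + v(-2))²)² = ((√11 - 2)²)² = ((-2 + √11)²)² = (-2 + √11)⁴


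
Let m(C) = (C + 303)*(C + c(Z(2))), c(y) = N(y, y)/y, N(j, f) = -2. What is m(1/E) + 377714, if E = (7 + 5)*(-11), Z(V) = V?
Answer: 6575969401/17424 ≈ 3.7741e+5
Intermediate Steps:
E = -132 (E = 12*(-11) = -132)
c(y) = -2/y
m(C) = (-1 + C)*(303 + C) (m(C) = (C + 303)*(C - 2/2) = (303 + C)*(C - 2*½) = (303 + C)*(C - 1) = (303 + C)*(-1 + C) = (-1 + C)*(303 + C))
m(1/E) + 377714 = (-303 + (1/(-132))² + 302/(-132)) + 377714 = (-303 + (-1/132)² + 302*(-1/132)) + 377714 = (-303 + 1/17424 - 151/66) + 377714 = -5319335/17424 + 377714 = 6575969401/17424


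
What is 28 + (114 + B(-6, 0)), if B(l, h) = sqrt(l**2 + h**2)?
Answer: 148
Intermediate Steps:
B(l, h) = sqrt(h**2 + l**2)
28 + (114 + B(-6, 0)) = 28 + (114 + sqrt(0**2 + (-6)**2)) = 28 + (114 + sqrt(0 + 36)) = 28 + (114 + sqrt(36)) = 28 + (114 + 6) = 28 + 120 = 148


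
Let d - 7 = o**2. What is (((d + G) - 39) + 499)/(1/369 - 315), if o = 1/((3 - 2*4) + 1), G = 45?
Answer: -3023217/1859744 ≈ -1.6256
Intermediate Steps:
o = -1/4 (o = 1/((3 - 8) + 1) = 1/(-5 + 1) = 1/(-4) = -1/4 ≈ -0.25000)
d = 113/16 (d = 7 + (-1/4)**2 = 7 + 1/16 = 113/16 ≈ 7.0625)
(((d + G) - 39) + 499)/(1/369 - 315) = (((113/16 + 45) - 39) + 499)/(1/369 - 315) = ((833/16 - 39) + 499)/(1/369 - 315) = (209/16 + 499)/(-116234/369) = (8193/16)*(-369/116234) = -3023217/1859744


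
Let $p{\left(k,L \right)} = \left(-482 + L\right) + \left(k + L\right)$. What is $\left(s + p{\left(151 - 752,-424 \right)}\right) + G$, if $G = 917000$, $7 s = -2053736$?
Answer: $\frac{4351747}{7} \approx 6.2168 \cdot 10^{5}$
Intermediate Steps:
$s = - \frac{2053736}{7}$ ($s = \frac{1}{7} \left(-2053736\right) = - \frac{2053736}{7} \approx -2.9339 \cdot 10^{5}$)
$p{\left(k,L \right)} = -482 + k + 2 L$ ($p{\left(k,L \right)} = \left(-482 + L\right) + \left(L + k\right) = -482 + k + 2 L$)
$\left(s + p{\left(151 - 752,-424 \right)}\right) + G = \left(- \frac{2053736}{7} + \left(-482 + \left(151 - 752\right) + 2 \left(-424\right)\right)\right) + 917000 = \left(- \frac{2053736}{7} - 1931\right) + 917000 = - \frac{2067253}{7} + 917000 = \frac{4351747}{7}$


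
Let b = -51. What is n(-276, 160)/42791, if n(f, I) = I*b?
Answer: -8160/42791 ≈ -0.19069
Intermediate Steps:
n(f, I) = -51*I (n(f, I) = I*(-51) = -51*I)
n(-276, 160)/42791 = -51*160/42791 = -8160*1/42791 = -8160/42791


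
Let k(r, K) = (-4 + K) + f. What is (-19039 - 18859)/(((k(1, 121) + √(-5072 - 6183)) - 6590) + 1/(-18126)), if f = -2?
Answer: 80623197690234948/13778440832318581 + 12451458996648*I*√11255/13778440832318581 ≈ 5.8514 + 0.095872*I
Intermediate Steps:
k(r, K) = -6 + K (k(r, K) = (-4 + K) - 2 = -6 + K)
(-19039 - 18859)/(((k(1, 121) + √(-5072 - 6183)) - 6590) + 1/(-18126)) = (-19039 - 18859)/((((-6 + 121) + √(-5072 - 6183)) - 6590) + 1/(-18126)) = -37898/(((115 + √(-11255)) - 6590) - 1/18126) = -37898/(((115 + I*√11255) - 6590) - 1/18126) = -37898/((-6475 + I*√11255) - 1/18126) = -37898/(-117365851/18126 + I*√11255)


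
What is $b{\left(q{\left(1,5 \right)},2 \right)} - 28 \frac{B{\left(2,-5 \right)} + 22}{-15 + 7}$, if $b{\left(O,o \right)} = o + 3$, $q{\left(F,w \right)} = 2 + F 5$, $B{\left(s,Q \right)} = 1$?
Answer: $\frac{171}{2} \approx 85.5$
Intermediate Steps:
$q{\left(F,w \right)} = 2 + 5 F$
$b{\left(O,o \right)} = 3 + o$
$b{\left(q{\left(1,5 \right)},2 \right)} - 28 \frac{B{\left(2,-5 \right)} + 22}{-15 + 7} = \left(3 + 2\right) - 28 \frac{1 + 22}{-15 + 7} = 5 - 28 \frac{23}{-8} = 5 - 28 \cdot 23 \left(- \frac{1}{8}\right) = 5 - - \frac{161}{2} = 5 + \frac{161}{2} = \frac{171}{2}$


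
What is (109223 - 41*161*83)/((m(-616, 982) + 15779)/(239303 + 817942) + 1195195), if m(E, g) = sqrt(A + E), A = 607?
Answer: -23441104909083666996072/63868808944654818769237 + 55652531004*I/63868808944654818769237 ≈ -0.36702 + 8.7136e-13*I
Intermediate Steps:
m(E, g) = sqrt(607 + E)
(109223 - 41*161*83)/((m(-616, 982) + 15779)/(239303 + 817942) + 1195195) = (109223 - 41*161*83)/((sqrt(607 - 616) + 15779)/(239303 + 817942) + 1195195) = (109223 - 6601*83)/((sqrt(-9) + 15779)/1057245 + 1195195) = (109223 - 547883)/((3*I + 15779)*(1/1057245) + 1195195) = -438660/((15779 + 3*I)*(1/1057245) + 1195195) = -438660/((15779/1057245 + I/352415) + 1195195) = -438660*44710679601*(1263613953554/1057245 - I/352415)/63868808944654818769237 = -19612786713774660*(1263613953554/1057245 - I/352415)/63868808944654818769237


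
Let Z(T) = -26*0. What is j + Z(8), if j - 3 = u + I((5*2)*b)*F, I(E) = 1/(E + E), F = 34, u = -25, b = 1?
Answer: -203/10 ≈ -20.300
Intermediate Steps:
Z(T) = 0
I(E) = 1/(2*E)
j = -203/10 (j = 3 + (-25 + (1/(2*(((5*2)*1))))*34) = 3 + (-25 + (1/(2*((10*1))))*34) = 3 + (-25 + ((½)/10)*34) = 3 + (-25 + ((½)*(⅒))*34) = 3 + (-25 + (1/20)*34) = 3 + (-25 + 17/10) = 3 - 233/10 = -203/10 ≈ -20.300)
j + Z(8) = -203/10 + 0 = -203/10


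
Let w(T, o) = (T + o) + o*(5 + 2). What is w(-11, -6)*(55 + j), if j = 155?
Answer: -12390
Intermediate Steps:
w(T, o) = T + 8*o (w(T, o) = (T + o) + o*7 = (T + o) + 7*o = T + 8*o)
w(-11, -6)*(55 + j) = (-11 + 8*(-6))*(55 + 155) = (-11 - 48)*210 = -59*210 = -12390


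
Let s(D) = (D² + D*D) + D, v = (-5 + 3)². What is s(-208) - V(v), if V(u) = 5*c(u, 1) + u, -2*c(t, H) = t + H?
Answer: 172657/2 ≈ 86329.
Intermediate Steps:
c(t, H) = -H/2 - t/2 (c(t, H) = -(t + H)/2 = -(H + t)/2 = -H/2 - t/2)
v = 4 (v = (-2)² = 4)
s(D) = D + 2*D² (s(D) = (D² + D²) + D = 2*D² + D = D + 2*D²)
V(u) = -5/2 - 3*u/2 (V(u) = 5*(-½*1 - u/2) + u = 5*(-½ - u/2) + u = (-5/2 - 5*u/2) + u = -5/2 - 3*u/2)
s(-208) - V(v) = -208*(1 + 2*(-208)) - (-5/2 - 3/2*4) = -208*(1 - 416) - (-5/2 - 6) = -208*(-415) - 1*(-17/2) = 86320 + 17/2 = 172657/2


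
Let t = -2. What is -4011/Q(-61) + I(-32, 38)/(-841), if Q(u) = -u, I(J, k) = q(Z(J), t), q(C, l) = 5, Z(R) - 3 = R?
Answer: -3373556/51301 ≈ -65.760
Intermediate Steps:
Z(R) = 3 + R
I(J, k) = 5
-4011/Q(-61) + I(-32, 38)/(-841) = -4011/((-1*(-61))) + 5/(-841) = -4011/61 + 5*(-1/841) = -4011*1/61 - 5/841 = -4011/61 - 5/841 = -3373556/51301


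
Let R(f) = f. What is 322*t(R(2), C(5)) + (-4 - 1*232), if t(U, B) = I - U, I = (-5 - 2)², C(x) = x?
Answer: 14898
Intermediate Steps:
I = 49 (I = (-7)² = 49)
t(U, B) = 49 - U
322*t(R(2), C(5)) + (-4 - 1*232) = 322*(49 - 1*2) + (-4 - 1*232) = 322*(49 - 2) + (-4 - 232) = 322*47 - 236 = 15134 - 236 = 14898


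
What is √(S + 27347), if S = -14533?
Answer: √12814 ≈ 113.20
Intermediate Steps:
√(S + 27347) = √(-14533 + 27347) = √12814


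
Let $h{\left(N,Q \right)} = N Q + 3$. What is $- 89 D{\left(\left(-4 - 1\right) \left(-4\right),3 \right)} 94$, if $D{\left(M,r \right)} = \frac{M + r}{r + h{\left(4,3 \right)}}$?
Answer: $- \frac{96209}{9} \approx -10690.0$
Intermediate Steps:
$h{\left(N,Q \right)} = 3 + N Q$
$D{\left(M,r \right)} = \frac{M + r}{15 + r}$ ($D{\left(M,r \right)} = \frac{M + r}{r + \left(3 + 4 \cdot 3\right)} = \frac{M + r}{r + \left(3 + 12\right)} = \frac{M + r}{r + 15} = \frac{M + r}{15 + r}$)
$- 89 D{\left(\left(-4 - 1\right) \left(-4\right),3 \right)} 94 = - 89 \frac{\left(-4 - 1\right) \left(-4\right) + 3}{15 + 3} \cdot 94 = - 89 \frac{\left(-5\right) \left(-4\right) + 3}{18} \cdot 94 = - 89 \frac{20 + 3}{18} \cdot 94 = - 89 \cdot \frac{1}{18} \cdot 23 \cdot 94 = \left(-89\right) \frac{23}{18} \cdot 94 = \left(- \frac{2047}{18}\right) 94 = - \frac{96209}{9}$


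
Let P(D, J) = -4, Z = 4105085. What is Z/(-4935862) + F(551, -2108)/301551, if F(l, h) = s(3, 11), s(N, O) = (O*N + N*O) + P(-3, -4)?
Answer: -1237586463391/1488414121962 ≈ -0.83148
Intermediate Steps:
s(N, O) = -4 + 2*N*O (s(N, O) = (O*N + N*O) - 4 = (N*O + N*O) - 4 = 2*N*O - 4 = -4 + 2*N*O)
F(l, h) = 62 (F(l, h) = -4 + 2*3*11 = -4 + 66 = 62)
Z/(-4935862) + F(551, -2108)/301551 = 4105085/(-4935862) + 62/301551 = 4105085*(-1/4935862) + 62*(1/301551) = -4105085/4935862 + 62/301551 = -1237586463391/1488414121962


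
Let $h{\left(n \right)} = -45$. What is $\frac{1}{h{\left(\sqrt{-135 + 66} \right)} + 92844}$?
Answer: $\frac{1}{92799} \approx 1.0776 \cdot 10^{-5}$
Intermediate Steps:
$\frac{1}{h{\left(\sqrt{-135 + 66} \right)} + 92844} = \frac{1}{-45 + 92844} = \frac{1}{92799}$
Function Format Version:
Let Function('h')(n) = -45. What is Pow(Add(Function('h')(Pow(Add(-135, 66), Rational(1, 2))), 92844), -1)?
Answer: Rational(1, 92799) ≈ 1.0776e-5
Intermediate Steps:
Pow(Add(Function('h')(Pow(Add(-135, 66), Rational(1, 2))), 92844), -1) = Pow(Add(-45, 92844), -1) = Pow(92799, -1) = Rational(1, 92799)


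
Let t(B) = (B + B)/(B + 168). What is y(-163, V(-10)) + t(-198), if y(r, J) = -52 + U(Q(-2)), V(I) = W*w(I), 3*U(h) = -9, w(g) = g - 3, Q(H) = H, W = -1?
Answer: -209/5 ≈ -41.800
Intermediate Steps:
w(g) = -3 + g
U(h) = -3 (U(h) = (1/3)*(-9) = -3)
t(B) = 2*B/(168 + B) (t(B) = (2*B)/(168 + B) = 2*B/(168 + B))
V(I) = 3 - I (V(I) = -(-3 + I) = 3 - I)
y(r, J) = -55 (y(r, J) = -52 - 3 = -55)
y(-163, V(-10)) + t(-198) = -55 + 2*(-198)/(168 - 198) = -55 + 2*(-198)/(-30) = -55 + 2*(-198)*(-1/30) = -55 + 66/5 = -209/5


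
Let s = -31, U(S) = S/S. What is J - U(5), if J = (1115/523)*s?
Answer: -35088/523 ≈ -67.090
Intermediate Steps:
U(S) = 1
J = -34565/523 (J = (1115/523)*(-31) = -34565/523 ≈ -66.090)
J - U(5) = -34565/523 - 1*1 = -34565/523 - 1 = -35088/523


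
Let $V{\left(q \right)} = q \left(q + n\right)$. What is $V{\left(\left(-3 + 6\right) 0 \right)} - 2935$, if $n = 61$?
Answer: $-2935$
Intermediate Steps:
$V{\left(q \right)} = q \left(61 + q\right)$ ($V{\left(q \right)} = q \left(q + 61\right) = q \left(61 + q\right)$)
$V{\left(\left(-3 + 6\right) 0 \right)} - 2935 = \left(-3 + 6\right) 0 \left(61 + \left(-3 + 6\right) 0\right) - 2935 = 3 \cdot 0 \left(61 + 3 \cdot 0\right) - 2935 = 0 \left(61 + 0\right) - 2935 = 0 \cdot 61 - 2935 = 0 - 2935 = -2935$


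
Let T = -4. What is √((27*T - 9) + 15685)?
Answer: 4*√973 ≈ 124.77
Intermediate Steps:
√((27*T - 9) + 15685) = √((27*(-4) - 9) + 15685) = √((-108 - 9) + 15685) = √(-117 + 15685) = √15568 = 4*√973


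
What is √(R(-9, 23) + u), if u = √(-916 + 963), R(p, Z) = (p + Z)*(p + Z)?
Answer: √(196 + √47) ≈ 14.243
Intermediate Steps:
R(p, Z) = (Z + p)² (R(p, Z) = (Z + p)*(Z + p) = (Z + p)²)
u = √47 ≈ 6.8557
√(R(-9, 23) + u) = √((23 - 9)² + √47) = √(14² + √47) = √(196 + √47)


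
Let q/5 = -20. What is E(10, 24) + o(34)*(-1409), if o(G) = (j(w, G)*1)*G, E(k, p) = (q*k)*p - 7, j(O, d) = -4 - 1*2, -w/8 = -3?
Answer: 263429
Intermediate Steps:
w = 24 (w = -8*(-3) = 24)
q = -100 (q = 5*(-20) = -100)
j(O, d) = -6 (j(O, d) = -4 - 2 = -6)
E(k, p) = -7 - 100*k*p (E(k, p) = (-100*k)*p - 7 = -100*k*p - 7 = -7 - 100*k*p)
o(G) = -6*G (o(G) = (-6*1)*G = -6*G)
E(10, 24) + o(34)*(-1409) = (-7 - 100*10*24) - 6*34*(-1409) = (-7 - 24000) - 204*(-1409) = -24007 + 287436 = 263429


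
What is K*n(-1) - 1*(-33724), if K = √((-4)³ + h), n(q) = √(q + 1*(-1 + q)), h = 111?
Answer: 33724 + I*√141 ≈ 33724.0 + 11.874*I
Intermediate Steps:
n(q) = √(-1 + 2*q) (n(q) = √(q + (-1 + q)) = √(-1 + 2*q))
K = √47 (K = √((-4)³ + 111) = √(-64 + 111) = √47 ≈ 6.8557)
K*n(-1) - 1*(-33724) = √47*√(-1 + 2*(-1)) - 1*(-33724) = √47*√(-1 - 2) + 33724 = √47*√(-3) + 33724 = √47*(I*√3) + 33724 = I*√141 + 33724 = 33724 + I*√141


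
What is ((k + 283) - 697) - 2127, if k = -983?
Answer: -3524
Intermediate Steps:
((k + 283) - 697) - 2127 = ((-983 + 283) - 697) - 2127 = (-700 - 697) - 2127 = -1397 - 2127 = -3524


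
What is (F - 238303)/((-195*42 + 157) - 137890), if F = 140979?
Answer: 97324/145923 ≈ 0.66695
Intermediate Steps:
(F - 238303)/((-195*42 + 157) - 137890) = (140979 - 238303)/((-195*42 + 157) - 137890) = -97324/((-8190 + 157) - 137890) = -97324/(-8033 - 137890) = -97324/(-145923) = -97324*(-1/145923) = 97324/145923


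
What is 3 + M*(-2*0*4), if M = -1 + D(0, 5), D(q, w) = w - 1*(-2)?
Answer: 3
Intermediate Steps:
D(q, w) = 2 + w (D(q, w) = w + 2 = 2 + w)
M = 6 (M = -1 + (2 + 5) = -1 + 7 = 6)
3 + M*(-2*0*4) = 3 + 6*(-2*0*4) = 3 + 6*(0*4) = 3 + 6*0 = 3 + 0 = 3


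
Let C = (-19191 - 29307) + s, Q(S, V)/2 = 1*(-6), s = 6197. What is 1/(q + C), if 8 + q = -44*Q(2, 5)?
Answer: -1/41781 ≈ -2.3934e-5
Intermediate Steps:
Q(S, V) = -12 (Q(S, V) = 2*(1*(-6)) = 2*(-6) = -12)
C = -42301 (C = (-19191 - 29307) + 6197 = -48498 + 6197 = -42301)
q = 520 (q = -8 - 44*(-12) = -8 + 528 = 520)
1/(q + C) = 1/(520 - 42301) = 1/(-41781) = -1/41781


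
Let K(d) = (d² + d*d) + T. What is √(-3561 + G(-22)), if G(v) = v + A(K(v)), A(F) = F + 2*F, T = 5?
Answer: 2*I*√166 ≈ 25.768*I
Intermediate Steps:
K(d) = 5 + 2*d² (K(d) = (d² + d*d) + 5 = (d² + d²) + 5 = 2*d² + 5 = 5 + 2*d²)
A(F) = 3*F
G(v) = 15 + v + 6*v² (G(v) = v + 3*(5 + 2*v²) = v + (15 + 6*v²) = 15 + v + 6*v²)
√(-3561 + G(-22)) = √(-3561 + (15 - 22 + 6*(-22)²)) = √(-3561 + (15 - 22 + 6*484)) = √(-3561 + (15 - 22 + 2904)) = √(-3561 + 2897) = √(-664) = 2*I*√166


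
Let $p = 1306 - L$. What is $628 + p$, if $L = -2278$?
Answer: $4212$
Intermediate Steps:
$p = 3584$ ($p = 1306 - -2278 = 1306 + 2278 = 3584$)
$628 + p = 628 + 3584 = 4212$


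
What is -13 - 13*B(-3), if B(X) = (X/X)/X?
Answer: -26/3 ≈ -8.6667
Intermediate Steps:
B(X) = 1/X
-13 - 13*B(-3) = -13 - 13/(-3) = -13 - 13*(-1/3) = -13 + 13/3 = -26/3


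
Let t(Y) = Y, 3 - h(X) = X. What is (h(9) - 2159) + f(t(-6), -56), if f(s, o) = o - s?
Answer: -2215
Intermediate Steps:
h(X) = 3 - X
(h(9) - 2159) + f(t(-6), -56) = ((3 - 1*9) - 2159) + (-56 - 1*(-6)) = ((3 - 9) - 2159) + (-56 + 6) = (-6 - 2159) - 50 = -2165 - 50 = -2215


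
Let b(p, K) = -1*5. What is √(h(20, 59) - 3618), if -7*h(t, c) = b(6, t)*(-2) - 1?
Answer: 3*I*√19705/7 ≈ 60.161*I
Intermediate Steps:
b(p, K) = -5
h(t, c) = -9/7 (h(t, c) = -(-5*(-2) - 1)/7 = -(10 - 1)/7 = -⅐*9 = -9/7)
√(h(20, 59) - 3618) = √(-9/7 - 3618) = √(-25335/7) = 3*I*√19705/7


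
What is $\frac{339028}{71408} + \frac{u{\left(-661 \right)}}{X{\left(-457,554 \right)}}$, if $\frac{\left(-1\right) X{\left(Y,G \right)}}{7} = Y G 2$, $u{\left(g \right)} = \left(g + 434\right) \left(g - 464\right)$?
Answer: $\frac{19061216434}{3954766949} \approx 4.8198$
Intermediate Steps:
$u{\left(g \right)} = \left(-464 + g\right) \left(434 + g\right)$ ($u{\left(g \right)} = \left(434 + g\right) \left(-464 + g\right) = \left(-464 + g\right) \left(434 + g\right)$)
$X{\left(Y,G \right)} = - 14 G Y$ ($X{\left(Y,G \right)} = - 7 Y G 2 = - 7 G Y 2 = - 7 \cdot 2 G Y = - 14 G Y$)
$\frac{339028}{71408} + \frac{u{\left(-661 \right)}}{X{\left(-457,554 \right)}} = \frac{339028}{71408} + \frac{-201376 + \left(-661\right)^{2} - -19830}{\left(-14\right) 554 \left(-457\right)} = 339028 \cdot \frac{1}{71408} + \frac{-201376 + 436921 + 19830}{3544492} = \frac{84757}{17852} + 255375 \cdot \frac{1}{3544492} = \frac{84757}{17852} + \frac{255375}{3544492} = \frac{19061216434}{3954766949}$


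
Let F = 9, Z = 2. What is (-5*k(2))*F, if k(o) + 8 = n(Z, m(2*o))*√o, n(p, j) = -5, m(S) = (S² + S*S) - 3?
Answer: 360 + 225*√2 ≈ 678.20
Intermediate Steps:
m(S) = -3 + 2*S² (m(S) = (S² + S²) - 3 = 2*S² - 3 = -3 + 2*S²)
k(o) = -8 - 5*√o
(-5*k(2))*F = -5*(-8 - 5*√2)*9 = (40 + 25*√2)*9 = 360 + 225*√2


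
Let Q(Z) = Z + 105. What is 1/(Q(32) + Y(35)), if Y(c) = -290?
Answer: -1/153 ≈ -0.0065359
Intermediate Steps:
Q(Z) = 105 + Z
1/(Q(32) + Y(35)) = 1/((105 + 32) - 290) = 1/(137 - 290) = 1/(-153) = -1/153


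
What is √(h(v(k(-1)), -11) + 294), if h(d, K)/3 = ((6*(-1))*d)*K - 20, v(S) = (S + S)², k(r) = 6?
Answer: 3*√3194 ≈ 169.55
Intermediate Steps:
v(S) = 4*S² (v(S) = (2*S)² = 4*S²)
h(d, K) = -60 - 18*K*d (h(d, K) = 3*(((6*(-1))*d)*K - 20) = 3*((-6*d)*K - 20) = 3*(-6*K*d - 20) = 3*(-20 - 6*K*d) = -60 - 18*K*d)
√(h(v(k(-1)), -11) + 294) = √((-60 - 18*(-11)*4*6²) + 294) = √((-60 - 18*(-11)*4*36) + 294) = √((-60 - 18*(-11)*144) + 294) = √((-60 + 28512) + 294) = √(28452 + 294) = √28746 = 3*√3194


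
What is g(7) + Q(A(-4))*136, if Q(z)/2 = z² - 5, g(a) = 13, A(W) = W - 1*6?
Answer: 25853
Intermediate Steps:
A(W) = -6 + W (A(W) = W - 6 = -6 + W)
Q(z) = -10 + 2*z² (Q(z) = 2*(z² - 5) = 2*(-5 + z²) = -10 + 2*z²)
g(7) + Q(A(-4))*136 = 13 + (-10 + 2*(-6 - 4)²)*136 = 13 + (-10 + 2*(-10)²)*136 = 13 + (-10 + 2*100)*136 = 13 + (-10 + 200)*136 = 13 + 190*136 = 13 + 25840 = 25853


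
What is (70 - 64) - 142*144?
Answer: -20442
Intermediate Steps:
(70 - 64) - 142*144 = 6 - 20448 = -20442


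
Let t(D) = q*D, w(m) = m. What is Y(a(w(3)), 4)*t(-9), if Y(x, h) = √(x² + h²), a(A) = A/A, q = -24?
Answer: 216*√17 ≈ 890.59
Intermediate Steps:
t(D) = -24*D
a(A) = 1
Y(x, h) = √(h² + x²)
Y(a(w(3)), 4)*t(-9) = √(4² + 1²)*(-24*(-9)) = √(16 + 1)*216 = √17*216 = 216*√17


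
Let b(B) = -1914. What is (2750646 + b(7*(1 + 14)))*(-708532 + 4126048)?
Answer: 9393835589712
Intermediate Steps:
(2750646 + b(7*(1 + 14)))*(-708532 + 4126048) = (2750646 - 1914)*(-708532 + 4126048) = 2748732*3417516 = 9393835589712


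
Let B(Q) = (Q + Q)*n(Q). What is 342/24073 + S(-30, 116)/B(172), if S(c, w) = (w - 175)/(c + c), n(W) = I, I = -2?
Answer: 668287/52301760 ≈ 0.012778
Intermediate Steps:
n(W) = -2
S(c, w) = (-175 + w)/(2*c) (S(c, w) = (-175 + w)/((2*c)) = (-175 + w)*(1/(2*c)) = (-175 + w)/(2*c))
B(Q) = -4*Q (B(Q) = (Q + Q)*(-2) = (2*Q)*(-2) = -4*Q)
342/24073 + S(-30, 116)/B(172) = 342/24073 + ((½)*(-175 + 116)/(-30))/((-4*172)) = 342*(1/24073) + ((½)*(-1/30)*(-59))/(-688) = 18/1267 + (59/60)*(-1/688) = 18/1267 - 59/41280 = 668287/52301760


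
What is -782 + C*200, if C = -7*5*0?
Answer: -782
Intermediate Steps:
C = 0 (C = -35*0 = 0)
-782 + C*200 = -782 + 0*200 = -782 + 0 = -782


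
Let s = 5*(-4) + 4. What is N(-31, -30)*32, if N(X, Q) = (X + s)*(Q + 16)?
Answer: 21056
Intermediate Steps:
s = -16 (s = -20 + 4 = -16)
N(X, Q) = (-16 + X)*(16 + Q) (N(X, Q) = (X - 16)*(Q + 16) = (-16 + X)*(16 + Q))
N(-31, -30)*32 = (-256 - 16*(-30) + 16*(-31) - 30*(-31))*32 = (-256 + 480 - 496 + 930)*32 = 658*32 = 21056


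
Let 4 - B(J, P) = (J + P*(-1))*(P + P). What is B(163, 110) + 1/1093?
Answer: -12740007/1093 ≈ -11656.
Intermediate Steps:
B(J, P) = 4 - 2*P*(J - P) (B(J, P) = 4 - (J + P*(-1))*(P + P) = 4 - (J - P)*2*P = 4 - 2*P*(J - P))
B(163, 110) + 1/1093 = (4 + 2*110² - 2*163*110) + 1/1093 = (4 + 2*12100 - 35860) + 1/1093 = (4 + 24200 - 35860) + 1/1093 = -11656 + 1/1093 = -12740007/1093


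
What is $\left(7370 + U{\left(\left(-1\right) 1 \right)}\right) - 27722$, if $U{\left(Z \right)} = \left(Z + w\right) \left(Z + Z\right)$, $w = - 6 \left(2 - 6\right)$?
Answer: $-20398$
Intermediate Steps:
$w = 24$ ($w = \left(-6\right) \left(-4\right) = 24$)
$U{\left(Z \right)} = 2 Z \left(24 + Z\right)$ ($U{\left(Z \right)} = \left(Z + 24\right) \left(Z + Z\right) = \left(24 + Z\right) 2 Z = 2 Z \left(24 + Z\right)$)
$\left(7370 + U{\left(\left(-1\right) 1 \right)}\right) - 27722 = \left(7370 + 2 \left(\left(-1\right) 1\right) \left(24 - 1\right)\right) - 27722 = \left(7370 + 2 \left(-1\right) \left(24 - 1\right)\right) - 27722 = \left(7370 + 2 \left(-1\right) 23\right) - 27722 = \left(7370 - 46\right) - 27722 = 7324 - 27722 = -20398$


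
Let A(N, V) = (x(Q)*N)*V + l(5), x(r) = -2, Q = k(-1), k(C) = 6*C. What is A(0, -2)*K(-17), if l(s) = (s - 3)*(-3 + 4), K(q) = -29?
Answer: -58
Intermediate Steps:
l(s) = -3 + s (l(s) = (-3 + s)*1 = -3 + s)
Q = -6 (Q = 6*(-1) = -6)
A(N, V) = 2 - 2*N*V (A(N, V) = (-2*N)*V + (-3 + 5) = -2*N*V + 2 = 2 - 2*N*V)
A(0, -2)*K(-17) = (2 - 2*0*(-2))*(-29) = (2 + 0)*(-29) = 2*(-29) = -58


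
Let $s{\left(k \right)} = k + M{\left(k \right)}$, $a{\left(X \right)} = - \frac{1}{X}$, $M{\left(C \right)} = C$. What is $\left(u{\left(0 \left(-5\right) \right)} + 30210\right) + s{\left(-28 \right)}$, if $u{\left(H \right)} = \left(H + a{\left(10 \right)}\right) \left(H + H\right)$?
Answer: $30154$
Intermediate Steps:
$s{\left(k \right)} = 2 k$ ($s{\left(k \right)} = k + k = 2 k$)
$u{\left(H \right)} = 2 H \left(- \frac{1}{10} + H\right)$ ($u{\left(H \right)} = \left(H - \frac{1}{10}\right) \left(H + H\right) = \left(H - \frac{1}{10}\right) 2 H = \left(- \frac{1}{10} + H\right) 2 H = 2 H \left(- \frac{1}{10} + H\right)$)
$\left(u{\left(0 \left(-5\right) \right)} + 30210\right) + s{\left(-28 \right)} = \left(\frac{0 \left(-5\right) \left(-1 + 10 \cdot 0 \left(-5\right)\right)}{5} + 30210\right) + 2 \left(-28\right) = \left(\frac{1}{5} \cdot 0 \left(-1 + 10 \cdot 0\right) + 30210\right) - 56 = \left(\frac{1}{5} \cdot 0 \left(-1 + 0\right) + 30210\right) - 56 = \left(\frac{1}{5} \cdot 0 \left(-1\right) + 30210\right) - 56 = \left(0 + 30210\right) - 56 = 30210 - 56 = 30154$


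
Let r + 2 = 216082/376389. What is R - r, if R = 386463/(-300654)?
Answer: 1766597453/12573650934 ≈ 0.14050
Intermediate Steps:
r = -536696/376389 (r = -2 + 216082/376389 = -536696/376389 ≈ -1.4259)
R = -128821/100218 (R = 386463*(-1/300654) = -128821/100218 ≈ -1.2854)
R - r = -128821/100218 - 1*(-536696/376389) = -128821/100218 + 536696/376389 = 1766597453/12573650934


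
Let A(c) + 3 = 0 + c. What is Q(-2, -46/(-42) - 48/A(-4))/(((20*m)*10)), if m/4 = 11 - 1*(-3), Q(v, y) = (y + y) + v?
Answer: 73/58800 ≈ 0.0012415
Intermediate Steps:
A(c) = -3 + c (A(c) = -3 + (0 + c) = -3 + c)
Q(v, y) = v + 2*y (Q(v, y) = 2*y + v = v + 2*y)
m = 56 (m = 4*(11 - 1*(-3)) = 4*(11 + 3) = 4*14 = 56)
Q(-2, -46/(-42) - 48/A(-4))/(((20*m)*10)) = (-2 + 2*(-46/(-42) - 48/(-3 - 4)))/(((20*56)*10)) = (-2 + 2*(-46*(-1/42) - 48/(-7)))/((1120*10)) = (-2 + 2*(23/21 - 48*(-1/7)))/11200 = (-2 + 2*(23/21 + 48/7))*(1/11200) = (-2 + 2*(167/21))*(1/11200) = (-2 + 334/21)*(1/11200) = (292/21)*(1/11200) = 73/58800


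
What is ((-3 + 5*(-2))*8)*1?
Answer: -104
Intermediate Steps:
((-3 + 5*(-2))*8)*1 = ((-3 - 10)*8)*1 = -13*8*1 = -104*1 = -104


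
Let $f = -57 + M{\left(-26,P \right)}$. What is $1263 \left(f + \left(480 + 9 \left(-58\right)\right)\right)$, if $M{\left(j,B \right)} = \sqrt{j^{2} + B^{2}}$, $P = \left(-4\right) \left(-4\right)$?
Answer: $-125037 + 2526 \sqrt{233} \approx -86479.0$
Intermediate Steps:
$P = 16$
$M{\left(j,B \right)} = \sqrt{B^{2} + j^{2}}$
$f = -57 + 2 \sqrt{233}$ ($f = -57 + \sqrt{16^{2} + \left(-26\right)^{2}} = -57 + \sqrt{256 + 676} = -57 + \sqrt{932} = -57 + 2 \sqrt{233} \approx -26.471$)
$1263 \left(f + \left(480 + 9 \left(-58\right)\right)\right) = 1263 \left(\left(-57 + 2 \sqrt{233}\right) + \left(480 + 9 \left(-58\right)\right)\right) = 1263 \left(\left(-57 + 2 \sqrt{233}\right) + \left(480 - 522\right)\right) = 1263 \left(\left(-57 + 2 \sqrt{233}\right) - 42\right) = 1263 \left(-99 + 2 \sqrt{233}\right) = -125037 + 2526 \sqrt{233}$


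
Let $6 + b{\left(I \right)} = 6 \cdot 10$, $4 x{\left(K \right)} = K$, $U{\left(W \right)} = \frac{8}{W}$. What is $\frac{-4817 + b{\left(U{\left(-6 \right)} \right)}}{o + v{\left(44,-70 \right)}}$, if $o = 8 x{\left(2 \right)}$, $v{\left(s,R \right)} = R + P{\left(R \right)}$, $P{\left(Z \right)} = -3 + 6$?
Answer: $\frac{4763}{63} \approx 75.603$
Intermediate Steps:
$x{\left(K \right)} = \frac{K}{4}$
$P{\left(Z \right)} = 3$
$v{\left(s,R \right)} = 3 + R$ ($v{\left(s,R \right)} = R + 3 = 3 + R$)
$b{\left(I \right)} = 54$ ($b{\left(I \right)} = -6 + 6 \cdot 10 = -6 + 60 = 54$)
$o = 4$ ($o = 8 \cdot \frac{1}{4} \cdot 2 = 8 \cdot \frac{1}{2} = 4$)
$\frac{-4817 + b{\left(U{\left(-6 \right)} \right)}}{o + v{\left(44,-70 \right)}} = \frac{-4817 + 54}{4 + \left(3 - 70\right)} = - \frac{4763}{4 - 67} = - \frac{4763}{-63} = \left(-4763\right) \left(- \frac{1}{63}\right) = \frac{4763}{63}$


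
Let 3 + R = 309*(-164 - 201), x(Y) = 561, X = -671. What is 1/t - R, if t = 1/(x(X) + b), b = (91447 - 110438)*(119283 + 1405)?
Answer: -2291872459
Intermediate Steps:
b = -2291985808 (b = -18991*120688 = -2291985808)
t = -1/2291985247 (t = 1/(561 - 2291985808) = 1/(-2291985247) = -1/2291985247 ≈ -4.3630e-10)
R = -112788 (R = -3 + 309*(-164 - 201) = -3 + 309*(-365) = -3 - 112785 = -112788)
1/t - R = 1/(-1/2291985247) - 1*(-112788) = -2291985247 + 112788 = -2291872459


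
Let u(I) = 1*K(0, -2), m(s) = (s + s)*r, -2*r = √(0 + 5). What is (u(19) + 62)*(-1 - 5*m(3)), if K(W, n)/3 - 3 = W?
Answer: -71 + 1065*√5 ≈ 2310.4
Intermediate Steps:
r = -√5/2 (r = -√(0 + 5)/2 = -√5/2 ≈ -1.1180)
K(W, n) = 9 + 3*W
m(s) = -s*√5 (m(s) = (s + s)*(-√5/2) = (2*s)*(-√5/2) = -s*√5)
u(I) = 9 (u(I) = 1*(9 + 3*0) = 1*(9 + 0) = 1*9 = 9)
(u(19) + 62)*(-1 - 5*m(3)) = (9 + 62)*(-1 - (-5)*3*√5) = 71*(-1 - (-15)*√5) = 71*(-1 + 15*√5) = -71 + 1065*√5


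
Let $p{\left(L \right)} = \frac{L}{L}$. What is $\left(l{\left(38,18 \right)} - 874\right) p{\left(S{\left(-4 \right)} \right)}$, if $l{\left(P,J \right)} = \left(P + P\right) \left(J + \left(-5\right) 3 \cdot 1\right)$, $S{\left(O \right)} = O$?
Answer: $-646$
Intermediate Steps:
$p{\left(L \right)} = 1$
$l{\left(P,J \right)} = 2 P \left(-15 + J\right)$ ($l{\left(P,J \right)} = 2 P \left(J - 15\right) = 2 P \left(-15 + J\right)$)
$\left(l{\left(38,18 \right)} - 874\right) p{\left(S{\left(-4 \right)} \right)} = \left(2 \cdot 38 \left(-15 + 18\right) - 874\right) 1 = \left(2 \cdot 38 \cdot 3 - 874\right) 1 = \left(228 - 874\right) 1 = \left(-646\right) 1 = -646$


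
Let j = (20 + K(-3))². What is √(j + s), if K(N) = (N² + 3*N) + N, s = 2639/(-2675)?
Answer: 6*√2289907/535 ≈ 16.971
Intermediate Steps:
s = -2639/2675 (s = 2639*(-1/2675) = -2639/2675 ≈ -0.98654)
K(N) = N² + 4*N
j = 289 (j = (20 - 3*(4 - 3))² = (20 - 3*1)² = (20 - 3)² = 17² = 289)
√(j + s) = √(289 - 2639/2675) = √(770436/2675) = 6*√2289907/535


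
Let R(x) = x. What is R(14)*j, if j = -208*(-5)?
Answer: 14560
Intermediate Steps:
j = 1040
R(14)*j = 14*1040 = 14560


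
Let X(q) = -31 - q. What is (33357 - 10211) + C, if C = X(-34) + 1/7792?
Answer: 180377009/7792 ≈ 23149.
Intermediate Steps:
C = 23377/7792 (C = (-31 - 1*(-34)) + 1/7792 = (-31 + 34) + 1/7792 = 3 + 1/7792 = 23377/7792 ≈ 3.0001)
(33357 - 10211) + C = (33357 - 10211) + 23377/7792 = 23146 + 23377/7792 = 180377009/7792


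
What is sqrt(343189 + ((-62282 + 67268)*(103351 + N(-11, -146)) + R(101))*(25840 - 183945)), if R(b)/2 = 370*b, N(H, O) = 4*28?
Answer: I*sqrt(81572892252901) ≈ 9.0318e+6*I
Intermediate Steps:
N(H, O) = 112
R(b) = 740*b (R(b) = 2*(370*b) = 740*b)
sqrt(343189 + ((-62282 + 67268)*(103351 + N(-11, -146)) + R(101))*(25840 - 183945)) = sqrt(343189 + ((-62282 + 67268)*(103351 + 112) + 740*101)*(25840 - 183945)) = sqrt(343189 + (4986*103463 + 74740)*(-158105)) = sqrt(343189 + (515866518 + 74740)*(-158105)) = sqrt(343189 + 515941258*(-158105)) = sqrt(343189 - 81572892596090) = sqrt(-81572892252901) = I*sqrt(81572892252901)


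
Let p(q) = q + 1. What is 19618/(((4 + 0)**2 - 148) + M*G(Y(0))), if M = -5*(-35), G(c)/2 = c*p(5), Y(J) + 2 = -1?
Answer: -9809/3216 ≈ -3.0501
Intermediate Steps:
p(q) = 1 + q
Y(J) = -3 (Y(J) = -2 - 1 = -3)
G(c) = 12*c (G(c) = 2*(c*(1 + 5)) = 2*(c*6) = 2*(6*c) = 12*c)
M = 175
19618/(((4 + 0)**2 - 148) + M*G(Y(0))) = 19618/(((4 + 0)**2 - 148) + 175*(12*(-3))) = 19618/((4**2 - 148) + 175*(-36)) = 19618/((16 - 148) - 6300) = 19618/(-132 - 6300) = 19618/(-6432) = 19618*(-1/6432) = -9809/3216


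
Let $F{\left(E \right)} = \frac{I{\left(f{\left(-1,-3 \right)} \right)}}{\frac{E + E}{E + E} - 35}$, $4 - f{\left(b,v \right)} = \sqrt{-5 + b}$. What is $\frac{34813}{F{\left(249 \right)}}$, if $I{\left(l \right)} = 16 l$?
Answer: $- \frac{591821}{44} - \frac{591821 i \sqrt{6}}{176} \approx -13450.0 - 8236.7 i$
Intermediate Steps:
$f{\left(b,v \right)} = 4 - \sqrt{-5 + b}$
$F{\left(E \right)} = - \frac{32}{17} + \frac{8 i \sqrt{6}}{17}$ ($F{\left(E \right)} = \frac{16 \left(4 - \sqrt{-5 - 1}\right)}{\frac{E + E}{E + E} - 35} = \frac{16 \left(4 - \sqrt{-6}\right)}{\frac{2 E}{2 E} - 35} = \frac{16 \left(4 - i \sqrt{6}\right)}{2 E \frac{1}{2 E} - 35} = \frac{16 \left(4 - i \sqrt{6}\right)}{1 - 35} = \frac{64 - 16 i \sqrt{6}}{-34} = \left(64 - 16 i \sqrt{6}\right) \left(- \frac{1}{34}\right) = - \frac{32}{17} + \frac{8 i \sqrt{6}}{17}$)
$\frac{34813}{F{\left(249 \right)}} = \frac{34813}{- \frac{32}{17} + \frac{8 i \sqrt{6}}{17}}$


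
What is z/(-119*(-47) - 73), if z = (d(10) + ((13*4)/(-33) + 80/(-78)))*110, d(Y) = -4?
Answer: -118/897 ≈ -0.13155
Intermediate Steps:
z = -9440/13 (z = (-4 + ((13*4)/(-33) + 80/(-78)))*110 = (-4 + (52*(-1/33) + 80*(-1/78)))*110 = (-4 + (-52/33 - 40/39))*110 = (-4 - 372/143)*110 = -944/143*110 = -9440/13 ≈ -726.15)
z/(-119*(-47) - 73) = -9440/(13*(-119*(-47) - 73)) = -9440/(13*(5593 - 73)) = -9440/13/5520 = -9440/13*1/5520 = -118/897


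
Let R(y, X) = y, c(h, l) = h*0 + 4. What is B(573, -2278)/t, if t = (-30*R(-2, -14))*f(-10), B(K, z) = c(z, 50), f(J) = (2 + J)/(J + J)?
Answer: ⅙ ≈ 0.16667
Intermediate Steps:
c(h, l) = 4 (c(h, l) = 0 + 4 = 4)
f(J) = (2 + J)/(2*J) (f(J) = (2 + J)/((2*J)) = (2 + J)*(1/(2*J)) = (2 + J)/(2*J))
B(K, z) = 4
t = 24 (t = (-30*(-2))*((½)*(2 - 10)/(-10)) = 60*((½)*(-⅒)*(-8)) = 60*(⅖) = 24)
B(573, -2278)/t = 4/24 = 4*(1/24) = ⅙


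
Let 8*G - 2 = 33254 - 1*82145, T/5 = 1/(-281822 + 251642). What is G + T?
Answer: -73773503/12072 ≈ -6111.1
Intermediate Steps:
T = -1/6036 (T = 5/(-281822 + 251642) = 5/(-30180) = 5*(-1/30180) = -1/6036 ≈ -0.00016567)
G = -48889/8 (G = 1/4 + (33254 - 1*82145)/8 = 1/4 + (33254 - 82145)/8 = 1/4 + (1/8)*(-48891) = 1/4 - 48891/8 = -48889/8 ≈ -6111.1)
G + T = -48889/8 - 1/6036 = -73773503/12072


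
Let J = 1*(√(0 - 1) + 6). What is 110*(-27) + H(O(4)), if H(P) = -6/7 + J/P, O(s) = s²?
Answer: -166347/56 + I/16 ≈ -2970.5 + 0.0625*I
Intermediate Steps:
J = 6 + I (J = 1*(√(-1) + 6) = 1*(I + 6) = 1*(6 + I) = 6 + I ≈ 6.0 + 1.0*I)
H(P) = -6/7 + (6 + I)/P
110*(-27) + H(O(4)) = 110*(-27) + (6 + I - 6/7*4²)/(4²) = -2970 + (6 + I - 6/7*16)/16 = -2970 + (6 + I - 96/7)/16 = -2970 + (-54/7 + I)/16 = -2970 + (-27/56 + I/16) = -166347/56 + I/16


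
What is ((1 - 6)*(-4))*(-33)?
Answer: -660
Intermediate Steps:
((1 - 6)*(-4))*(-33) = -5*(-4)*(-33) = 20*(-33) = -660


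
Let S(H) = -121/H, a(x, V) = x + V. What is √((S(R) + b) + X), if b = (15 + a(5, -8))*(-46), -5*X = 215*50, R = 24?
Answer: I*√389814/12 ≈ 52.029*I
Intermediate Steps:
a(x, V) = V + x
X = -2150 (X = -43*50 = -⅕*10750 = -2150)
b = -552 (b = (15 + (-8 + 5))*(-46) = (15 - 3)*(-46) = 12*(-46) = -552)
√((S(R) + b) + X) = √((-121/24 - 552) - 2150) = √(-13369/24 - 2150) = √(-64969/24) = I*√389814/12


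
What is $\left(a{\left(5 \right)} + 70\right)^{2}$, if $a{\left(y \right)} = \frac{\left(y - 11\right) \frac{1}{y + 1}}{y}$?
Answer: $\frac{121801}{25} \approx 4872.0$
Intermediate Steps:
$a{\left(y \right)} = \frac{-11 + y}{y \left(1 + y\right)}$ ($a{\left(y \right)} = \frac{\left(-11 + y\right) \frac{1}{1 + y}}{y} = \frac{\frac{1}{1 + y} \left(-11 + y\right)}{y} = \frac{-11 + y}{y \left(1 + y\right)}$)
$\left(a{\left(5 \right)} + 70\right)^{2} = \left(\frac{-11 + 5}{5 \left(1 + 5\right)} + 70\right)^{2} = \left(\frac{1}{5} \cdot \frac{1}{6} \left(-6\right) + 70\right)^{2} = \left(- \frac{1}{5} + 70\right)^{2} = \left(\frac{349}{5}\right)^{2} = \frac{121801}{25}$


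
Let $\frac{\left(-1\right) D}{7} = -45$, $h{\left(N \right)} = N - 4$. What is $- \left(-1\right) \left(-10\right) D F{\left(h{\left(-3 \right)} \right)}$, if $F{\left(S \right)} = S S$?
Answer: $-154350$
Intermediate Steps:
$h{\left(N \right)} = -4 + N$
$D = 315$ ($D = \left(-7\right) \left(-45\right) = 315$)
$F{\left(S \right)} = S^{2}$
$- \left(-1\right) \left(-10\right) D F{\left(h{\left(-3 \right)} \right)} = - \left(-1\right) \left(-10\right) 315 \left(-4 - 3\right)^{2} = \left(-1\right) 10 \cdot 315 \left(-7\right)^{2} = \left(-10\right) 315 \cdot 49 = \left(-3150\right) 49 = -154350$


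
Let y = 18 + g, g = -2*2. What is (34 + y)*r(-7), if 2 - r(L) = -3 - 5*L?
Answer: -1440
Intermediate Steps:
g = -4
r(L) = 5 + 5*L (r(L) = 2 - (-3 - 5*L) = 2 + (3 + 5*L) = 5 + 5*L)
y = 14 (y = 18 - 4 = 14)
(34 + y)*r(-7) = (34 + 14)*(5 + 5*(-7)) = 48*(5 - 35) = 48*(-30) = -1440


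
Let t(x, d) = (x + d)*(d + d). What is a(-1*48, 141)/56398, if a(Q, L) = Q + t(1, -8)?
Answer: 32/28199 ≈ 0.0011348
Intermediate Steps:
t(x, d) = 2*d*(d + x) (t(x, d) = (d + x)*(2*d) = 2*d*(d + x))
a(Q, L) = 112 + Q (a(Q, L) = Q + 2*(-8)*(-8 + 1) = Q + 2*(-8)*(-7) = Q + 112 = 112 + Q)
a(-1*48, 141)/56398 = (112 - 1*48)/56398 = (112 - 48)*(1/56398) = 64*(1/56398) = 32/28199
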